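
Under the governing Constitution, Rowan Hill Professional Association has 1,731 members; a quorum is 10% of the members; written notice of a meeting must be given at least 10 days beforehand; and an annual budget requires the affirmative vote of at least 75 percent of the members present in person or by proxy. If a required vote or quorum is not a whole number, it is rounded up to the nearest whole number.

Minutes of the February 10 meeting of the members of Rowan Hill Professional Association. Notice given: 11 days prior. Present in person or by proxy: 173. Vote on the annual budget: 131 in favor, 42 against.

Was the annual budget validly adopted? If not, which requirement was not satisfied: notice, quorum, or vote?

Invalid — quorum requirement not satisfied.

Notice: 11 days given; 10 required. Satisfied.
Quorum: 10% of 1,731 = 173.10, rounded up to 174; 173 present. Not satisfied.
Vote: requires three-fourths of those present (173); 3/4 of 173 = 129.75, rounded up to 130, so 130 needed; 131 in favor. Satisfied.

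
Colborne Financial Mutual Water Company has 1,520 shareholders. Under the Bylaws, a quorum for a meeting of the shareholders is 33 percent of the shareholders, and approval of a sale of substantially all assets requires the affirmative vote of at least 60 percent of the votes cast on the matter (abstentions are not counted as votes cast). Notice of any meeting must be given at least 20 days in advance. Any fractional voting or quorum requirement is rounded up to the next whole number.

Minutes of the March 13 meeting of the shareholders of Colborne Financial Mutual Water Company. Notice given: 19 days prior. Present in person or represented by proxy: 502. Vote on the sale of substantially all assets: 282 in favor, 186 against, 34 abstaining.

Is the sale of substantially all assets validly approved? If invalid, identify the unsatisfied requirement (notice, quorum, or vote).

Invalid — notice requirement not satisfied.

Notice: 19 days given; 20 required. Not satisfied.
Quorum: 33% of 1,520 = 501.60, rounded up to 502; 502 present. Satisfied.
Vote: requires three-fifths of the votes cast (502 − 34 abstaining = 468); 3/5 of 468 = 280.80, rounded up to 281, so 281 needed; 282 in favor. Satisfied.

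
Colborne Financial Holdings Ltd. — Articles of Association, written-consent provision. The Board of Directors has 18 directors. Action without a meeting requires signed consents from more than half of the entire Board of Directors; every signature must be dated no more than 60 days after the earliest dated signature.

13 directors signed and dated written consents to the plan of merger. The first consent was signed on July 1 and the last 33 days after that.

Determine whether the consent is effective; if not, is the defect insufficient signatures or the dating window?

Signatures required: more than half of 18 — a majority of 18 is 10, so 10 needed; 13 signed. Sufficient.
Dating window: the latest signature is 33 days after the earliest; the limit is 60 days. Within the window.

Effective — both the signature and dating-window requirements are satisfied.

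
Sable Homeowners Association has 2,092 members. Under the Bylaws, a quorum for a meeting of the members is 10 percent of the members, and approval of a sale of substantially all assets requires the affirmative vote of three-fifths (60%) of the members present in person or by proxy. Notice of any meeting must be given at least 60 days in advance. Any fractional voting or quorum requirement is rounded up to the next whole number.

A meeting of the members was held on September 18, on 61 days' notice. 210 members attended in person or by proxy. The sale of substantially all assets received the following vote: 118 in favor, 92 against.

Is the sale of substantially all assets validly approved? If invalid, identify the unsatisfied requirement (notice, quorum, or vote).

Notice: 61 days given; 60 required. Satisfied.
Quorum: 10% of 2,092 = 209.20, rounded up to 210; 210 present. Satisfied.
Vote: requires three-fifths of those present (210); 3/5 of 210 = 126, so 126 needed; 118 in favor. Not satisfied.

Invalid — vote requirement not satisfied.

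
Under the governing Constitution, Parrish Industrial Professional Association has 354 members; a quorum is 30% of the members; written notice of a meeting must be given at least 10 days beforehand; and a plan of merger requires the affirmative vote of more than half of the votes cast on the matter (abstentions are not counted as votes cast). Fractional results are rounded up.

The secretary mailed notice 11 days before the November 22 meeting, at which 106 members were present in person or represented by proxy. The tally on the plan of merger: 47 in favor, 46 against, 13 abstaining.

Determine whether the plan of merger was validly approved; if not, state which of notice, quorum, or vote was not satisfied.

Invalid — quorum requirement not satisfied.

Notice: 11 days given; 10 required. Satisfied.
Quorum: 30% of 354 = 106.20, rounded up to 107; 106 present. Not satisfied.
Vote: requires a majority of the votes cast (106 − 13 abstaining = 93); a majority of 93 is 47, so 47 needed; 47 in favor. Satisfied.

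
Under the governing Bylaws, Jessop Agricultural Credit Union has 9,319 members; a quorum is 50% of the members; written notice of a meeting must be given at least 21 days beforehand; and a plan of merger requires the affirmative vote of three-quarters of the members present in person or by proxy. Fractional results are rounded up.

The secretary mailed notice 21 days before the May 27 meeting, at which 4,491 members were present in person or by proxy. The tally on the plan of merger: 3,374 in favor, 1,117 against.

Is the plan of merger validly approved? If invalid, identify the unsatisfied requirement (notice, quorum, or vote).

Invalid — quorum requirement not satisfied.

Notice: 21 days given; 21 required. Satisfied.
Quorum: 50% of 9,319 = 4,659.50, rounded up to 4,660; 4,491 present. Not satisfied.
Vote: requires three-fourths of those present (4,491); 3/4 of 4491 = 3368.25, rounded up to 3369, so 3,369 needed; 3,374 in favor. Satisfied.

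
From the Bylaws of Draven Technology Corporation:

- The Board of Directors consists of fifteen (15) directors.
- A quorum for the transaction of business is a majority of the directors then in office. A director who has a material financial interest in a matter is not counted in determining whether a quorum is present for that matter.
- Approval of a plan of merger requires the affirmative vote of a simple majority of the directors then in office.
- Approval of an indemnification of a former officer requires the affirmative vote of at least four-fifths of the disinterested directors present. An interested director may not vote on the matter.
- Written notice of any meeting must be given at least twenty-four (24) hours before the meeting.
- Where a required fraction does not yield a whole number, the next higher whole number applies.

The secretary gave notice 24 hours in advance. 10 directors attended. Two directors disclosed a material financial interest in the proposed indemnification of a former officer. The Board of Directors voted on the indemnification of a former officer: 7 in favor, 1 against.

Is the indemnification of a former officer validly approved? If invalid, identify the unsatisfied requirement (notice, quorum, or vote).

Valid — all requirements satisfied.

Notice: 24 hours given; 24 required (24 ≥ 24). Satisfied.
Quorum: 10 present, but the 2 interested directors do not count, leaving 8. Quorum is 8. Satisfied.
Vote: the indemnification of a former officer requires four-fifths of the disinterested directors present (10 − 2 = 8). 4/5 of 8 = 6.40, rounded up to 7, so 7 affirmative votes are needed; 7 voted in favor. Satisfied.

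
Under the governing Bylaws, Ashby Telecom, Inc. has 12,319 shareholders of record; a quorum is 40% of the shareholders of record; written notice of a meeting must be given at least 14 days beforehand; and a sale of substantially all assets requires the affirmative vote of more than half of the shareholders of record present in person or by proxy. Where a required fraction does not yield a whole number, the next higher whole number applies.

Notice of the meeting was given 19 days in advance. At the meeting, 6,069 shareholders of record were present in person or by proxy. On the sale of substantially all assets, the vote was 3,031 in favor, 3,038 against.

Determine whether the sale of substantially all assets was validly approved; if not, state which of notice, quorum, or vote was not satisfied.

Invalid — vote requirement not satisfied.

Notice: 19 days given; 14 required. Satisfied.
Quorum: 40% of 12,319 = 4,927.60, rounded up to 4,928; 6,069 present. Satisfied.
Vote: requires a majority of those present (6,069); a majority of 6069 is 3035, so 3,035 needed; 3,031 in favor. Not satisfied.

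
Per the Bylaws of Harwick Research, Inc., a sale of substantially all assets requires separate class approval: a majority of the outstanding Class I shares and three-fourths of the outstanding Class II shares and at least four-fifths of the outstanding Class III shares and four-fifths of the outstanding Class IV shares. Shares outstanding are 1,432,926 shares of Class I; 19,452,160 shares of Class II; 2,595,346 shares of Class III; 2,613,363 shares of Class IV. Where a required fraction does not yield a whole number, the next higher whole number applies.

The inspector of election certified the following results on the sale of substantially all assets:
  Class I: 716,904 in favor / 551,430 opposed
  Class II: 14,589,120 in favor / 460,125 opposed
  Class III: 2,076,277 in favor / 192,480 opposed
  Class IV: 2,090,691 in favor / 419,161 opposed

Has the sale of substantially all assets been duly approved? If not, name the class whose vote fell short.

Approved — every class gave the required vote.

Class I: a majority of 1432926 is 716464; 716,464 required, 716,904 in favor — approved.
Class II: 3/4 of 19452160 = 14589120; 14,589,120 required, 14,589,120 in favor — approved.
Class III: 4/5 of 2595346 = 2076276.80, rounded up to 2076277; 2,076,277 required, 2,076,277 in favor — approved.
Class IV: 4/5 of 2613363 = 2090690.40, rounded up to 2090691; 2,090,691 required, 2,090,691 in favor — approved.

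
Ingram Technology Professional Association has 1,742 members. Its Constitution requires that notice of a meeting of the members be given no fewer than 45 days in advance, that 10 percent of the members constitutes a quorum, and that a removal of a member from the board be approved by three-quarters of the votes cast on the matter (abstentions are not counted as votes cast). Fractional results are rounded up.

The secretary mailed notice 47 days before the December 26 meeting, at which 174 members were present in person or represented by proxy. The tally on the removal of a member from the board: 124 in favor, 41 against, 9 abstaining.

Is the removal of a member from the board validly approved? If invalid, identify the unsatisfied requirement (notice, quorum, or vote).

Invalid — quorum requirement not satisfied.

Notice: 47 days given; 45 required. Satisfied.
Quorum: 10% of 1,742 = 174.20, rounded up to 175; 174 present. Not satisfied.
Vote: requires three-fourths of the votes cast (174 − 9 abstaining = 165); 3/4 of 165 = 123.75, rounded up to 124, so 124 needed; 124 in favor. Satisfied.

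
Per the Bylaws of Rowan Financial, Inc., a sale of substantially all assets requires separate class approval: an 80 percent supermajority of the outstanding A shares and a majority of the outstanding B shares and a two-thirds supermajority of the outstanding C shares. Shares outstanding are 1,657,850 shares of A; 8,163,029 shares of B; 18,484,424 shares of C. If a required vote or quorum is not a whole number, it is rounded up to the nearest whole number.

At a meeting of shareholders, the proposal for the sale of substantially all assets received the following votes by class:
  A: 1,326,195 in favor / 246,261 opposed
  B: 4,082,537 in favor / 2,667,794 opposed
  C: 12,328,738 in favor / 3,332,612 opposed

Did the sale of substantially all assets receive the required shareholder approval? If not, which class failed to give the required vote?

Not approved — the A shares did not give the required vote.

A: 4/5 of 1657850 = 1326280; 1,326,280 required, 1,326,195 in favor — not approved.
B: a majority of 8163029 is 4081515; 4,081,515 required, 4,082,537 in favor — approved.
C: 2/3 of 18484424 = 12322949.33, rounded up to 12322950; 12,322,950 required, 12,328,738 in favor — approved.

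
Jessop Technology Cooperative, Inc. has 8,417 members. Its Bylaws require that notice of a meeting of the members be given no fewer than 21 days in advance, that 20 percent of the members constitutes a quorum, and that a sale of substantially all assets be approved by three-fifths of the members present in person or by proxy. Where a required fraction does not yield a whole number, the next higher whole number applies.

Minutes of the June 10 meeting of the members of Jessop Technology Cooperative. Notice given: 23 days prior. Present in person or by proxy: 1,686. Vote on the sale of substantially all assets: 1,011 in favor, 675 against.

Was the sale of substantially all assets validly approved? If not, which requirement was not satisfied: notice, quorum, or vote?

Notice: 23 days given; 21 required. Satisfied.
Quorum: 20% of 8,417 = 1,683.40, rounded up to 1,684; 1,686 present. Satisfied.
Vote: requires three-fifths of those present (1,686); 3/5 of 1686 = 1011.60, rounded up to 1012, so 1,012 needed; 1,011 in favor. Not satisfied.

Invalid — vote requirement not satisfied.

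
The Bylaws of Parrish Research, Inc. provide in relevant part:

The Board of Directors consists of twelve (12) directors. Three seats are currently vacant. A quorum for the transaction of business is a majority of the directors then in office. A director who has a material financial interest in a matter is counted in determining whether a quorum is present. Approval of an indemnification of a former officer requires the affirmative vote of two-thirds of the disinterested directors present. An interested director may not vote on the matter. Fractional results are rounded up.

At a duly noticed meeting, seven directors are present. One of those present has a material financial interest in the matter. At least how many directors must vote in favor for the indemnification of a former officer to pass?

The indemnification of a former officer requires two-thirds of the disinterested directors present (7 − 1 = 6).
2/3 of 6 = 4.

4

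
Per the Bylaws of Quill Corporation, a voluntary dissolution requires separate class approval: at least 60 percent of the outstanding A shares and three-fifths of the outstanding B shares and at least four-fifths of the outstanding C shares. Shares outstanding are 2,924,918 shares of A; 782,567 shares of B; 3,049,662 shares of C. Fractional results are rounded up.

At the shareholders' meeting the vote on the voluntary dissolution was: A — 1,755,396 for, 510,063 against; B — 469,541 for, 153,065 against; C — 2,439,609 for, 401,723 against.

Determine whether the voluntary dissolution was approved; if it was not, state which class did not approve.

A: 3/5 of 2924918 = 1754950.80, rounded up to 1754951; 1,754,951 required, 1,755,396 in favor — approved.
B: 3/5 of 782567 = 469540.20, rounded up to 469541; 469,541 required, 469,541 in favor — approved.
C: 4/5 of 3049662 = 2439729.60, rounded up to 2439730; 2,439,730 required, 2,439,609 in favor — not approved.

Not approved — the C shares did not give the required vote.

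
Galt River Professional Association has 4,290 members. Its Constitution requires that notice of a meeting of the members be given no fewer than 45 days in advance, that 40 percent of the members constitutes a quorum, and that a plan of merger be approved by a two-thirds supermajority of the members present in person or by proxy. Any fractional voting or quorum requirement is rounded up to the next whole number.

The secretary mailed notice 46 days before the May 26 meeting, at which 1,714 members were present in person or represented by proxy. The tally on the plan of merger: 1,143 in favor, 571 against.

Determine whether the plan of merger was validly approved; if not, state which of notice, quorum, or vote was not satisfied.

Invalid — quorum requirement not satisfied.

Notice: 46 days given; 45 required. Satisfied.
Quorum: 40% of 4,290 = 1,716; 1,714 present. Not satisfied.
Vote: requires two-thirds of those present (1,714); 2/3 of 1714 = 1142.67, rounded up to 1143, so 1,143 needed; 1,143 in favor. Satisfied.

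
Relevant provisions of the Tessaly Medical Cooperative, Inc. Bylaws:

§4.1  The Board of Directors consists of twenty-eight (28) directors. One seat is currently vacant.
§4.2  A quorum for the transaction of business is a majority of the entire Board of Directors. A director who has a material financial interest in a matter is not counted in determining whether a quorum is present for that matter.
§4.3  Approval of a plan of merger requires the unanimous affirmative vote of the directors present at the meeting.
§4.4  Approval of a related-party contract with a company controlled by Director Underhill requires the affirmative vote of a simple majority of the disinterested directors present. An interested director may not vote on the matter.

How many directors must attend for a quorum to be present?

15

A majority of 28 is 15.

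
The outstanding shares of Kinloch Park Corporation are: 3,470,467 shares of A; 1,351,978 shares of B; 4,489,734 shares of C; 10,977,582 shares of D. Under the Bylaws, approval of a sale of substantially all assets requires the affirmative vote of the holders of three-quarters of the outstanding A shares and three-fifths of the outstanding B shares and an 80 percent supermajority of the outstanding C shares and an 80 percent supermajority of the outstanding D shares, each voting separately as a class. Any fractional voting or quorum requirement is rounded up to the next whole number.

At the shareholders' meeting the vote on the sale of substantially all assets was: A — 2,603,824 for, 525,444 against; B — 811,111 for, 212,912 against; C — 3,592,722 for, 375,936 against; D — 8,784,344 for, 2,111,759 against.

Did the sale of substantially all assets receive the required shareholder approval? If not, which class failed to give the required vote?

Not approved — the B shares did not give the required vote.

A: 3/4 of 3470467 = 2602850.25, rounded up to 2602851; 2,602,851 required, 2,603,824 in favor — approved.
B: 3/5 of 1351978 = 811186.80, rounded up to 811187; 811,187 required, 811,111 in favor — not approved.
C: 4/5 of 4489734 = 3591787.20, rounded up to 3591788; 3,591,788 required, 3,592,722 in favor — approved.
D: 4/5 of 10977582 = 8782065.60, rounded up to 8782066; 8,782,066 required, 8,784,344 in favor — approved.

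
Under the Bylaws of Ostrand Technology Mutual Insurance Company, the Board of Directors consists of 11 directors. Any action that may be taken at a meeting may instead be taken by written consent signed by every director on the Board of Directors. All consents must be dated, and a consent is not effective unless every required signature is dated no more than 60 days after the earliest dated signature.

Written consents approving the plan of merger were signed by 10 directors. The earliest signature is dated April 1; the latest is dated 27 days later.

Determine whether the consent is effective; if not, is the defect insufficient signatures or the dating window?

Signatures required: the unanimous vote of 11 — unanimous means all 11, so 11 needed; 10 signed. Insufficient.
Dating window: the latest signature is 27 days after the earliest; the limit is 60 days. Within the window.

Not effective — insufficient signatures.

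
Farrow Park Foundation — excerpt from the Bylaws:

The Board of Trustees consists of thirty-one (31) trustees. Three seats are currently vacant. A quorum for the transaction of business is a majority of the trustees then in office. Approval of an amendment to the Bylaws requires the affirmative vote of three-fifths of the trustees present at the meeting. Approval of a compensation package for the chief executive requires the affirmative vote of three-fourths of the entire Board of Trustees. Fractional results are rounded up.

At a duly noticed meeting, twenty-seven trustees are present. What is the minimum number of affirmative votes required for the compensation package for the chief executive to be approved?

The compensation package for the chief executive requires three-fourths of the entire Board of Trustees (31).
3/4 of 31 = 23.25, rounded up to 24.

24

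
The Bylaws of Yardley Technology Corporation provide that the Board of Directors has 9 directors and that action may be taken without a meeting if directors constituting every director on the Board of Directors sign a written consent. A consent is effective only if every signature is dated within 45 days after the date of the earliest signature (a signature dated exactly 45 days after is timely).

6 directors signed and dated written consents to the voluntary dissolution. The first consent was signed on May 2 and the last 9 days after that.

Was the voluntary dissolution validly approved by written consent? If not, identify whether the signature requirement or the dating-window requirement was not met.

Signatures required: all of 9 — unanimous means all 9, so 9 needed; 6 signed. Insufficient.
Dating window: the latest signature is 9 days after the earliest; the limit is 45 days. Within the window.

Not effective — insufficient signatures.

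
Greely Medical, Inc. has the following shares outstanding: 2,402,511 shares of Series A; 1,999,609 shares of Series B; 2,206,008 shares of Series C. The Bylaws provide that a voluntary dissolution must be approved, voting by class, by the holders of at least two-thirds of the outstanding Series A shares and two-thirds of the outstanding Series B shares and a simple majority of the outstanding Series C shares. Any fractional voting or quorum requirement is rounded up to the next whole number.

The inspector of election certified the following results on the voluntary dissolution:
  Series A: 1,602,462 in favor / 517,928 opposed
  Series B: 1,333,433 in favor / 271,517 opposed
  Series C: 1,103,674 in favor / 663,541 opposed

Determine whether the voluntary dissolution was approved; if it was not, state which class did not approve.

Approved — every class gave the required vote.

Series A: 2/3 of 2402511 = 1601674; 1,601,674 required, 1,602,462 in favor — approved.
Series B: 2/3 of 1999609 = 1333072.67, rounded up to 1333073; 1,333,073 required, 1,333,433 in favor — approved.
Series C: a majority of 2206008 is 1103005; 1,103,005 required, 1,103,674 in favor — approved.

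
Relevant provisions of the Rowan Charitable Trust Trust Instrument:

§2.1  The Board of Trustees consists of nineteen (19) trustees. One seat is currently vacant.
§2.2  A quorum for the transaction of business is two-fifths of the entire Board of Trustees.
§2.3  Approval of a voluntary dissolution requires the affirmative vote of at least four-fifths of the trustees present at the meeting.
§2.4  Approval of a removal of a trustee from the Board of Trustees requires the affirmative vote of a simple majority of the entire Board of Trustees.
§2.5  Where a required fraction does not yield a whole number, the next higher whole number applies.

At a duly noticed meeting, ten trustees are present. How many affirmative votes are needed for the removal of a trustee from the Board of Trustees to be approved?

The removal of a trustee from the Board of Trustees requires a majority of the entire Board of Trustees (19).
A majority of 19 is 10.

10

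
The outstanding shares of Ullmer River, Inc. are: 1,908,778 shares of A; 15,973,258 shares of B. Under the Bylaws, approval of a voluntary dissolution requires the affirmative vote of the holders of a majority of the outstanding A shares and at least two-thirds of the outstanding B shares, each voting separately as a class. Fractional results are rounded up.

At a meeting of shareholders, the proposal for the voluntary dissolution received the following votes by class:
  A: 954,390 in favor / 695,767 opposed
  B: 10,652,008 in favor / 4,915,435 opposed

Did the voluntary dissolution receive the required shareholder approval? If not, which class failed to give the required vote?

Approved — every class gave the required vote.

A: a majority of 1908778 is 954390; 954,390 required, 954,390 in favor — approved.
B: 2/3 of 15973258 = 10648838.67, rounded up to 10648839; 10,648,839 required, 10,652,008 in favor — approved.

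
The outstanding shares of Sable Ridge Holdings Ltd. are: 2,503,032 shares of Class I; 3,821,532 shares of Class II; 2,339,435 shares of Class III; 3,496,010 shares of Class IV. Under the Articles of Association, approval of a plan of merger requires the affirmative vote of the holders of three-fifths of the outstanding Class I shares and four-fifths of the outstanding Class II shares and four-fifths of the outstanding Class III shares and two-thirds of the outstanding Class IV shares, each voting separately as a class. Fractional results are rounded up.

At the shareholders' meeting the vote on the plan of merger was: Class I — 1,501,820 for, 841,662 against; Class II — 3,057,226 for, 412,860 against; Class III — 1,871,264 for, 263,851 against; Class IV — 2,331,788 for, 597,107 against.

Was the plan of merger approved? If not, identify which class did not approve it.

Class I: 3/5 of 2503032 = 1501819.20, rounded up to 1501820; 1,501,820 required, 1,501,820 in favor — approved.
Class II: 4/5 of 3821532 = 3057225.60, rounded up to 3057226; 3,057,226 required, 3,057,226 in favor — approved.
Class III: 4/5 of 2339435 = 1871548; 1,871,548 required, 1,871,264 in favor — not approved.
Class IV: 2/3 of 3496010 = 2330673.33, rounded up to 2330674; 2,330,674 required, 2,331,788 in favor — approved.

Not approved — the Class III shares did not give the required vote.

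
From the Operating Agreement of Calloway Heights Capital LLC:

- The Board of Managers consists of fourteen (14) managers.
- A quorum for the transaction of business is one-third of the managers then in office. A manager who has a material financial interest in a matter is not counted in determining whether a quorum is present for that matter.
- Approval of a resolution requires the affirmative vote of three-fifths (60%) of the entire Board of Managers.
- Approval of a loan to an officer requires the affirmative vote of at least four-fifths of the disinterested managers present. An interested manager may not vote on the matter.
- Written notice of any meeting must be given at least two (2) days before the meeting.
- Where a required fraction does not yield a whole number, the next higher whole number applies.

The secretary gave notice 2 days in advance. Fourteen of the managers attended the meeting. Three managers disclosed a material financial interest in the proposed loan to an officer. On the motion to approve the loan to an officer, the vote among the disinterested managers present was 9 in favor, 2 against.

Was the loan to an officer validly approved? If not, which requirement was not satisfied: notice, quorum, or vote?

Notice: 2 days given; 2 required (2 ≥ 2). Satisfied.
Quorum: 14 present, but the 3 interested managers do not count, leaving 11. Quorum is 5. Satisfied.
Vote: the loan to an officer requires four-fifths of the disinterested managers present (14 − 3 = 11). 4/5 of 11 = 8.80, rounded up to 9, so 9 affirmative votes are needed; 9 voted in favor. Satisfied.

Valid — all requirements satisfied.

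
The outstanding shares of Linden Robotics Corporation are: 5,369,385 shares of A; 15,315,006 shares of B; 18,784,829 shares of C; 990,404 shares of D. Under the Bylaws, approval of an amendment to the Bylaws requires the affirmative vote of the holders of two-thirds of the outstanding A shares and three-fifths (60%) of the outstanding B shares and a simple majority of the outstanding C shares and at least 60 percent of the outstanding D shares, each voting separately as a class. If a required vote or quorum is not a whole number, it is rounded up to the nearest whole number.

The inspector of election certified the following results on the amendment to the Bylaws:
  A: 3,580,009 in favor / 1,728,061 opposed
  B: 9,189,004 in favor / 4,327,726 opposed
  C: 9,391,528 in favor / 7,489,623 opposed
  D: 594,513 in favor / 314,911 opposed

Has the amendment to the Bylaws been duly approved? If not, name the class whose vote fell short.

Not approved — the C shares did not give the required vote.

A: 2/3 of 5369385 = 3579590; 3,579,590 required, 3,580,009 in favor — approved.
B: 3/5 of 15315006 = 9189003.60, rounded up to 9189004; 9,189,004 required, 9,189,004 in favor — approved.
C: a majority of 18784829 is 9392415; 9,392,415 required, 9,391,528 in favor — not approved.
D: 3/5 of 990404 = 594242.40, rounded up to 594243; 594,243 required, 594,513 in favor — approved.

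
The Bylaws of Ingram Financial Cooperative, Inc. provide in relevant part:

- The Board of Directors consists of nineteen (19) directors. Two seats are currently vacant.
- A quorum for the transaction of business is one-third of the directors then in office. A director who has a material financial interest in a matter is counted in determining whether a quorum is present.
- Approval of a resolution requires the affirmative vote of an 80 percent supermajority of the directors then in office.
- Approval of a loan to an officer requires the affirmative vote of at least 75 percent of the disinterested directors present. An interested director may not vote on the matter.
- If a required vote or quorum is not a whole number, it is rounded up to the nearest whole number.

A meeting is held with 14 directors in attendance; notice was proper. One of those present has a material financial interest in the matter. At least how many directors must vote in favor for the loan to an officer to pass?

10

The loan to an officer requires three-fourths of the disinterested directors present (14 − 1 = 13).
3/4 of 13 = 9.75, rounded up to 10.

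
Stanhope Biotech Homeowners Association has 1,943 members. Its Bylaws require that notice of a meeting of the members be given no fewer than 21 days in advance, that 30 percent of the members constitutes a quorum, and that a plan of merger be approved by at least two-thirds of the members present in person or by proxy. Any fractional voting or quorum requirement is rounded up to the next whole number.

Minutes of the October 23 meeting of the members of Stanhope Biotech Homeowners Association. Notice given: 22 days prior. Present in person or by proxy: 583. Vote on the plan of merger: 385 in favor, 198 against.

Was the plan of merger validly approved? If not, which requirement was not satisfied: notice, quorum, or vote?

Invalid — vote requirement not satisfied.

Notice: 22 days given; 21 required. Satisfied.
Quorum: 30% of 1,943 = 582.90, rounded up to 583; 583 present. Satisfied.
Vote: requires two-thirds of those present (583); 2/3 of 583 = 388.67, rounded up to 389, so 389 needed; 385 in favor. Not satisfied.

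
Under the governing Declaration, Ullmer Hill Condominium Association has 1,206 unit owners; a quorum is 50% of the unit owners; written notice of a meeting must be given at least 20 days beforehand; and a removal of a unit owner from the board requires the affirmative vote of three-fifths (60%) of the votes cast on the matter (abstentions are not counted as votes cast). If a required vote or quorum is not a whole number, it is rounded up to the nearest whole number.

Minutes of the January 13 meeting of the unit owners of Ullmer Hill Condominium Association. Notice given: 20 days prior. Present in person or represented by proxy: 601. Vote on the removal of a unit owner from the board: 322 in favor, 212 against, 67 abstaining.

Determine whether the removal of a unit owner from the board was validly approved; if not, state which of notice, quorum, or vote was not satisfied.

Notice: 20 days given; 20 required. Satisfied.
Quorum: 50% of 1,206 = 603; 601 present. Not satisfied.
Vote: requires three-fifths of the votes cast (601 − 67 abstaining = 534); 3/5 of 534 = 320.40, rounded up to 321, so 321 needed; 322 in favor. Satisfied.

Invalid — quorum requirement not satisfied.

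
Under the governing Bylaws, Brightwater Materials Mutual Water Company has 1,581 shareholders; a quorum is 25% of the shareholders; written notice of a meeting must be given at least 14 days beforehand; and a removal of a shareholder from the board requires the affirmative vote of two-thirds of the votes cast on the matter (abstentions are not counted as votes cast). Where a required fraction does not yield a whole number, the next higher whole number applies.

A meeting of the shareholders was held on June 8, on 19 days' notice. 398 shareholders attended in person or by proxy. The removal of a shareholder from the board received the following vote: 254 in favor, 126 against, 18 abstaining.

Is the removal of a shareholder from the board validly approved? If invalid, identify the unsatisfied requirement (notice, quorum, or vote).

Notice: 19 days given; 14 required. Satisfied.
Quorum: 25% of 1,581 = 395.25, rounded up to 396; 398 present. Satisfied.
Vote: requires two-thirds of the votes cast (398 − 18 abstaining = 380); 2/3 of 380 = 253.33, rounded up to 254, so 254 needed; 254 in favor. Satisfied.

Valid — all requirements satisfied.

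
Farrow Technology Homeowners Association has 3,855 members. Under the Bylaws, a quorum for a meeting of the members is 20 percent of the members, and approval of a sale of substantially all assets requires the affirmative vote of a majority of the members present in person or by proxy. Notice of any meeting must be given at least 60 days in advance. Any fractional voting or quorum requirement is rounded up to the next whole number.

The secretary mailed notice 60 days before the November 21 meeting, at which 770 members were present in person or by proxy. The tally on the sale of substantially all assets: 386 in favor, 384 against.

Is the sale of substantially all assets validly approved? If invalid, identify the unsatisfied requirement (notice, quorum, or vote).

Invalid — quorum requirement not satisfied.

Notice: 60 days given; 60 required. Satisfied.
Quorum: 20% of 3,855 = 771; 770 present. Not satisfied.
Vote: requires a majority of those present (770); a majority of 770 is 386, so 386 needed; 386 in favor. Satisfied.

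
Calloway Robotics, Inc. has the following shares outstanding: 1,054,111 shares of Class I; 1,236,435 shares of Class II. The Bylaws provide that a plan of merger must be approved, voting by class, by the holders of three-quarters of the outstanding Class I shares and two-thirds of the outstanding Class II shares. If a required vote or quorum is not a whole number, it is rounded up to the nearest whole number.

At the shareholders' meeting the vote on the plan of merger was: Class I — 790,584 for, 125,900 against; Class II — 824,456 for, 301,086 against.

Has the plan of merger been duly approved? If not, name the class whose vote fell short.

Class I: 3/4 of 1054111 = 790583.25, rounded up to 790584; 790,584 required, 790,584 in favor — approved.
Class II: 2/3 of 1236435 = 824290; 824,290 required, 824,456 in favor — approved.

Approved — every class gave the required vote.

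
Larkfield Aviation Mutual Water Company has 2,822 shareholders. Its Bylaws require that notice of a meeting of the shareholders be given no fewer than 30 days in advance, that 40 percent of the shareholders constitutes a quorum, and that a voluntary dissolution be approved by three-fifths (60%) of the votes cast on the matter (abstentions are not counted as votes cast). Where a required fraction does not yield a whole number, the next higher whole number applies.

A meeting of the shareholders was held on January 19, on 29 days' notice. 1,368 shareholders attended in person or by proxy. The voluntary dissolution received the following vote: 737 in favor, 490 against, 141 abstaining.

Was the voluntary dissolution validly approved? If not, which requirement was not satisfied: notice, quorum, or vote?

Invalid — notice requirement not satisfied.

Notice: 29 days given; 30 required. Not satisfied.
Quorum: 40% of 2,822 = 1,128.80, rounded up to 1,129; 1,368 present. Satisfied.
Vote: requires three-fifths of the votes cast (1,368 − 141 abstaining = 1,227); 3/5 of 1227 = 736.20, rounded up to 737, so 737 needed; 737 in favor. Satisfied.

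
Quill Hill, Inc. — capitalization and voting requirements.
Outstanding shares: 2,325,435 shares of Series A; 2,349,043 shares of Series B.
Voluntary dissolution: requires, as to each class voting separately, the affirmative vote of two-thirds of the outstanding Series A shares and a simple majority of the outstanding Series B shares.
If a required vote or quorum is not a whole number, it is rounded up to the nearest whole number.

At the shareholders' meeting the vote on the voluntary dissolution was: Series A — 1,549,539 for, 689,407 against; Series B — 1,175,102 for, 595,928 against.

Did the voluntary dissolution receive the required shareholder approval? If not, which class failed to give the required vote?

Not approved — the Series A shares did not give the required vote.

Series A: 2/3 of 2325435 = 1550290; 1,550,290 required, 1,549,539 in favor — not approved.
Series B: a majority of 2349043 is 1174522; 1,174,522 required, 1,175,102 in favor — approved.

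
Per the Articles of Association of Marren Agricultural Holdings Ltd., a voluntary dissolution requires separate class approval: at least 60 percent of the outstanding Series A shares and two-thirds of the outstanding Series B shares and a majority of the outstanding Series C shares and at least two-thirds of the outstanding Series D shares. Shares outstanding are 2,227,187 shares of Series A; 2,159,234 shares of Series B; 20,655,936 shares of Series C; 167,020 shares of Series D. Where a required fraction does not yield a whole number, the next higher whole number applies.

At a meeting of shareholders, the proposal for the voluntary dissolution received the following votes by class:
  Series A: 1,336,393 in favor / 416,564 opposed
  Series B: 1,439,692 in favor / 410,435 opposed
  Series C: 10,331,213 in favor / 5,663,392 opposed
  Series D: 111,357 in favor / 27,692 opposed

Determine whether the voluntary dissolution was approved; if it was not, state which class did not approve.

Series A: 3/5 of 2227187 = 1336312.20, rounded up to 1336313; 1,336,313 required, 1,336,393 in favor — approved.
Series B: 2/3 of 2159234 = 1439489.33, rounded up to 1439490; 1,439,490 required, 1,439,692 in favor — approved.
Series C: a majority of 20655936 is 10327969; 10,327,969 required, 10,331,213 in favor — approved.
Series D: 2/3 of 167020 = 111346.67, rounded up to 111347; 111,347 required, 111,357 in favor — approved.

Approved — every class gave the required vote.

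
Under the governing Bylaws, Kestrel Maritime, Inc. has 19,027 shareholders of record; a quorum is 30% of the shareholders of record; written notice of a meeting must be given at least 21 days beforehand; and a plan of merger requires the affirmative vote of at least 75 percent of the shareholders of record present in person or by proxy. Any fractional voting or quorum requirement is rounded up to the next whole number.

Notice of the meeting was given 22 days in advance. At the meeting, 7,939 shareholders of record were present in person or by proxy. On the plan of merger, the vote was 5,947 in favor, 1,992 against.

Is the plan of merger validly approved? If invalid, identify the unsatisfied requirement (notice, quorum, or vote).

Notice: 22 days given; 21 required. Satisfied.
Quorum: 30% of 19,027 = 5,708.10, rounded up to 5,709; 7,939 present. Satisfied.
Vote: requires three-fourths of those present (7,939); 3/4 of 7939 = 5954.25, rounded up to 5955, so 5,955 needed; 5,947 in favor. Not satisfied.

Invalid — vote requirement not satisfied.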